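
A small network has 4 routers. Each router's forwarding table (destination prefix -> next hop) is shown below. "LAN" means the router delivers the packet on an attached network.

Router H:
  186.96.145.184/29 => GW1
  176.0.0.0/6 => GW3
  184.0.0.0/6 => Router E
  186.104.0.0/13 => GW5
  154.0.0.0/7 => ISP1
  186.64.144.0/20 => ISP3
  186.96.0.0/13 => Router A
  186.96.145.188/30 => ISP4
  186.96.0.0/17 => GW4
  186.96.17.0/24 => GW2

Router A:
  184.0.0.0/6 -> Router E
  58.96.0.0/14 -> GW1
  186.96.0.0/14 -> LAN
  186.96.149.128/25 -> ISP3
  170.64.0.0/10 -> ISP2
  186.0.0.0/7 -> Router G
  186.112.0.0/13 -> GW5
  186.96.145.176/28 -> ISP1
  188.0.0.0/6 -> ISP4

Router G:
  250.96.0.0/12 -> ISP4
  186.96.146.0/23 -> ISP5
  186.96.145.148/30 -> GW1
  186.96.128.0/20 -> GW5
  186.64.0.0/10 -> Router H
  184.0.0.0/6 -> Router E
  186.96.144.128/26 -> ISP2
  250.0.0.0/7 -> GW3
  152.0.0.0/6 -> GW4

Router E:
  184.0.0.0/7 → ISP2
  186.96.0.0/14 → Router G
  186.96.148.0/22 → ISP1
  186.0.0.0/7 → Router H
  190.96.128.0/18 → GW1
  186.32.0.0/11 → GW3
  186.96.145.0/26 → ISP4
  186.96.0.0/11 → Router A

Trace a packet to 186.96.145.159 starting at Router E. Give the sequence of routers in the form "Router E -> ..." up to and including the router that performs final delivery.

At Router E: longest match for 186.96.145.159 is 186.96.0.0/14 -> Router G
At Router G: longest match for 186.96.145.159 is 186.64.0.0/10 -> Router H
At Router H: longest match for 186.96.145.159 is 186.96.0.0/13 -> Router A
At Router A: longest match for 186.96.145.159 is 186.96.0.0/14 -> LAN

Router E -> Router G -> Router H -> Router A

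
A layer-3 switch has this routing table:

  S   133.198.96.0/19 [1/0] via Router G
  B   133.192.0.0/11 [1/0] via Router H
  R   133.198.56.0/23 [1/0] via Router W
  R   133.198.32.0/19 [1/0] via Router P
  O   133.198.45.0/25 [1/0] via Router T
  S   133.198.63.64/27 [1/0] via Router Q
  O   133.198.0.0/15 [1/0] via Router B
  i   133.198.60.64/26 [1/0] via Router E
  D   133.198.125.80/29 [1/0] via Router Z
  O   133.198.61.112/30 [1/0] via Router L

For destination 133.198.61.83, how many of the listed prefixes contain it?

Prefixes containing 133.198.61.83:
  133.192.0.0/11 (133.192.0.0 - 133.223.255.255)
  133.198.0.0/15 (133.198.0.0 - 133.199.255.255)
  133.198.32.0/19 (133.198.32.0 - 133.198.63.255)
Total matching entries: 3.

3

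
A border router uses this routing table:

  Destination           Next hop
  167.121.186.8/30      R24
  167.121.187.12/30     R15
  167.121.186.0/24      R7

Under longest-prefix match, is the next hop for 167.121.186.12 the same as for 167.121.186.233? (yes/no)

yes

167.121.186.12: longest match 167.121.186.0/24 -> R7
167.121.186.233: longest match 167.121.186.0/24 -> R7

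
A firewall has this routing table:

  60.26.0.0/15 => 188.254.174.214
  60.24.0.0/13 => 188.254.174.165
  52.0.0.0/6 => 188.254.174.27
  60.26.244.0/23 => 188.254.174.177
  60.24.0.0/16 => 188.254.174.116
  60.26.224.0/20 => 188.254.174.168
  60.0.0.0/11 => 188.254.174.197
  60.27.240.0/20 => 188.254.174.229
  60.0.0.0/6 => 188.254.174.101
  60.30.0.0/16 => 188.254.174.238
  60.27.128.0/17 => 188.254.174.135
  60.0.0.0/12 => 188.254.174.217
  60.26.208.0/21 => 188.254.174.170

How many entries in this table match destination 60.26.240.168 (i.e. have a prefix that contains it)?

Prefixes containing 60.26.240.168:
  60.0.0.0/6 (60.0.0.0 - 63.255.255.255)
  60.0.0.0/11 (60.0.0.0 - 60.31.255.255)
  60.24.0.0/13 (60.24.0.0 - 60.31.255.255)
  60.26.0.0/15 (60.26.0.0 - 60.27.255.255)
Total matching entries: 4.

4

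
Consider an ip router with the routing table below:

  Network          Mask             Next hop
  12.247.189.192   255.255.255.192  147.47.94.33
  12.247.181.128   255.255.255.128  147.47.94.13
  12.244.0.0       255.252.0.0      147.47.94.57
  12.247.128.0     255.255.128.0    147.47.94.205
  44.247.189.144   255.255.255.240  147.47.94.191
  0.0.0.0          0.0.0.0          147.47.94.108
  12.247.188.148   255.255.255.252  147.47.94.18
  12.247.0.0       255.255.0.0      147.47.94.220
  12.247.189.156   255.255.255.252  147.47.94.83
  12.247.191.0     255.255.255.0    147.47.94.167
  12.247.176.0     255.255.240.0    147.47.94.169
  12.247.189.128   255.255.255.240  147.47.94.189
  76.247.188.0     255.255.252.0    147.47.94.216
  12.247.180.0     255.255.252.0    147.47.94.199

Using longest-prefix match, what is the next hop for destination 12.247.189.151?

147.47.94.169

Routes whose prefix contains 12.247.189.151:
  0.0.0.0/0 (default, matches everything) -> 147.47.94.108
  12.244.0.0/14 (12.244.0.0 - 12.247.255.255) -> 147.47.94.57
  12.247.0.0/16 (12.247.0.0 - 12.247.255.255) -> 147.47.94.220
  12.247.128.0/17 (12.247.128.0 - 12.247.255.255) -> 147.47.94.205
  12.247.176.0/20 (12.247.176.0 - 12.247.191.255) -> 147.47.94.169
More-specific entries that do NOT match:
  12.247.188.148/30 (12.247.188.148 - 12.247.188.151) does not contain 12.247.189.151
  12.247.189.156/30 (12.247.189.156 - 12.247.189.159) does not contain 12.247.189.151
  44.247.189.144/28 (44.247.189.144 - 44.247.189.159) does not contain 12.247.189.151
  12.247.189.128/28 (12.247.189.128 - 12.247.189.143) does not contain 12.247.189.151
  12.247.189.192/26 (12.247.189.192 - 12.247.189.255) does not contain 12.247.189.151
  12.247.181.128/25 (12.247.181.128 - 12.247.181.255) does not contain 12.247.189.151
  12.247.191.0/24 (12.247.191.0 - 12.247.191.255) does not contain 12.247.189.151
  76.247.188.0/22 (76.247.188.0 - 76.247.191.255) does not contain 12.247.189.151
  12.247.180.0/22 (12.247.180.0 - 12.247.183.255) does not contain 12.247.189.151
Longest matching prefix is /20 -> next hop 147.47.94.169.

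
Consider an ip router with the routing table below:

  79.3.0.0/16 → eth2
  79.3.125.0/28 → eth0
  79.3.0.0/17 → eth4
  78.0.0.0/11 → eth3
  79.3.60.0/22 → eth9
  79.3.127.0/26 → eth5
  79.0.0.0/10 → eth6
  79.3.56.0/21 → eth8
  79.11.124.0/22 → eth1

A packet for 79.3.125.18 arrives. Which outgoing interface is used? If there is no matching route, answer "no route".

Routes whose prefix contains 79.3.125.18:
  79.0.0.0/10 (79.0.0.0 - 79.63.255.255) -> eth6
  79.3.0.0/16 (79.3.0.0 - 79.3.255.255) -> eth2
  79.3.0.0/17 (79.3.0.0 - 79.3.127.255) -> eth4
More-specific entries that do NOT match:
  79.3.125.0/28 (79.3.125.0 - 79.3.125.15) does not contain 79.3.125.18
  79.3.127.0/26 (79.3.127.0 - 79.3.127.63) does not contain 79.3.125.18
  79.3.60.0/22 (79.3.60.0 - 79.3.63.255) does not contain 79.3.125.18
  79.11.124.0/22 (79.11.124.0 - 79.11.127.255) does not contain 79.3.125.18
  79.3.56.0/21 (79.3.56.0 - 79.3.63.255) does not contain 79.3.125.18
Longest matching prefix is /17 -> interface eth4.

eth4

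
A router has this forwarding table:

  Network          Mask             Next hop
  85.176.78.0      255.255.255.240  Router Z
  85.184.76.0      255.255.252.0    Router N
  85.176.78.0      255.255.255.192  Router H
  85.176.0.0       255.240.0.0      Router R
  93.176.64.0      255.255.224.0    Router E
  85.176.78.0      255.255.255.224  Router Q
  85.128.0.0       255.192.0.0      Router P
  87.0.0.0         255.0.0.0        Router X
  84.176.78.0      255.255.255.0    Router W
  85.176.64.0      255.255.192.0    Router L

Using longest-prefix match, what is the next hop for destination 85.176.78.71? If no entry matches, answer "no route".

Routes whose prefix contains 85.176.78.71:
  85.128.0.0/10 (85.128.0.0 - 85.191.255.255) -> Router P
  85.176.0.0/12 (85.176.0.0 - 85.191.255.255) -> Router R
  85.176.64.0/18 (85.176.64.0 - 85.176.127.255) -> Router L
More-specific entries that do NOT match:
  85.176.78.0/28 (85.176.78.0 - 85.176.78.15) does not contain 85.176.78.71
  85.176.78.0/27 (85.176.78.0 - 85.176.78.31) does not contain 85.176.78.71
  85.176.78.0/26 (85.176.78.0 - 85.176.78.63) does not contain 85.176.78.71
  84.176.78.0/24 (84.176.78.0 - 84.176.78.255) does not contain 85.176.78.71
  85.184.76.0/22 (85.184.76.0 - 85.184.79.255) does not contain 85.176.78.71
  93.176.64.0/19 (93.176.64.0 - 93.176.95.255) does not contain 85.176.78.71
Longest matching prefix is /18 -> next hop Router L.

Router L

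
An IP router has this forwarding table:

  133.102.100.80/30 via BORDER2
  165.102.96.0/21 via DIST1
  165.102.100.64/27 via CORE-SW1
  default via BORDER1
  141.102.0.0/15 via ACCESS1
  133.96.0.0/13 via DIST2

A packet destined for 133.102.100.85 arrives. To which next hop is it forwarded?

DIST2

Routes whose prefix contains 133.102.100.85:
  0.0.0.0/0 (default, matches everything) -> BORDER1
  133.96.0.0/13 (133.96.0.0 - 133.103.255.255) -> DIST2
More-specific entries that do NOT match:
  133.102.100.80/30 (133.102.100.80 - 133.102.100.83) does not contain 133.102.100.85
  165.102.100.64/27 (165.102.100.64 - 165.102.100.95) does not contain 133.102.100.85
  165.102.96.0/21 (165.102.96.0 - 165.102.103.255) does not contain 133.102.100.85
  141.102.0.0/15 (141.102.0.0 - 141.103.255.255) does not contain 133.102.100.85
Longest matching prefix is /13 -> next hop DIST2.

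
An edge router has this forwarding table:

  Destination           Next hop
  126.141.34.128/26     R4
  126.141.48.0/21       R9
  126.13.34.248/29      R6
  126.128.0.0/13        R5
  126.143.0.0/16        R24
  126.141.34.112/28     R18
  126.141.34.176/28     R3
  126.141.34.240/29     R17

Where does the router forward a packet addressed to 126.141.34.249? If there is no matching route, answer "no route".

No entry's prefix contains 126.141.34.249; there is no default route.

no route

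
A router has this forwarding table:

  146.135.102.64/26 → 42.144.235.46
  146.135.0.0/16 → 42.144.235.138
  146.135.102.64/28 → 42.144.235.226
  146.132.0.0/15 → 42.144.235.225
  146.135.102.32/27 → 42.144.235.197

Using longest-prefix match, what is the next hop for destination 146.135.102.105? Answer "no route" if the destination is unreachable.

Routes whose prefix contains 146.135.102.105:
  146.135.0.0/16 (146.135.0.0 - 146.135.255.255) -> 42.144.235.138
  146.135.102.64/26 (146.135.102.64 - 146.135.102.127) -> 42.144.235.46
More-specific entries that do NOT match:
  146.135.102.64/28 (146.135.102.64 - 146.135.102.79) does not contain 146.135.102.105
  146.135.102.32/27 (146.135.102.32 - 146.135.102.63) does not contain 146.135.102.105
Longest matching prefix is /26 -> next hop 42.144.235.46.

42.144.235.46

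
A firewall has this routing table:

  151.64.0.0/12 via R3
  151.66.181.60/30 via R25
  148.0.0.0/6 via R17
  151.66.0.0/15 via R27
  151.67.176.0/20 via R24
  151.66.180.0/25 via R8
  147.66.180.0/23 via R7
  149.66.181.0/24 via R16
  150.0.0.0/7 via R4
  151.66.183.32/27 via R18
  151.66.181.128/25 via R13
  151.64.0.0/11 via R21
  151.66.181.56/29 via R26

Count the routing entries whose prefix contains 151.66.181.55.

5

Prefixes containing 151.66.181.55:
  148.0.0.0/6 (148.0.0.0 - 151.255.255.255)
  150.0.0.0/7 (150.0.0.0 - 151.255.255.255)
  151.64.0.0/11 (151.64.0.0 - 151.95.255.255)
  151.64.0.0/12 (151.64.0.0 - 151.79.255.255)
  151.66.0.0/15 (151.66.0.0 - 151.67.255.255)
Total matching entries: 5.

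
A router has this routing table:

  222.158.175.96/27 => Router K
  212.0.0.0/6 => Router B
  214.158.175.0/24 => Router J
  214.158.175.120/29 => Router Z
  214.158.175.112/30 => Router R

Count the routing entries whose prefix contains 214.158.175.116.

2

Prefixes containing 214.158.175.116:
  212.0.0.0/6 (212.0.0.0 - 215.255.255.255)
  214.158.175.0/24 (214.158.175.0 - 214.158.175.255)
Total matching entries: 2.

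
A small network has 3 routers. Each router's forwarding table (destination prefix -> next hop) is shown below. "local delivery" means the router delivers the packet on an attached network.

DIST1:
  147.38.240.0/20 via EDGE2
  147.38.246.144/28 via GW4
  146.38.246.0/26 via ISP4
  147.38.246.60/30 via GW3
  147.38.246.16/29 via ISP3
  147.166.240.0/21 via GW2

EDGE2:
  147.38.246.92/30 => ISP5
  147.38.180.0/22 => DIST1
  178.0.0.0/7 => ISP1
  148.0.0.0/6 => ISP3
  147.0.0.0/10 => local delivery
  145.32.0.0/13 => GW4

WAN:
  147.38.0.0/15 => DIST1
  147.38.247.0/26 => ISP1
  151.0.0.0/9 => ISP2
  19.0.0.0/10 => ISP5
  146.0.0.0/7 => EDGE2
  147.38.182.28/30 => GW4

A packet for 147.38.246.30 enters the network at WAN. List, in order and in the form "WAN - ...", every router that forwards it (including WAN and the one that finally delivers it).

At WAN: longest match for 147.38.246.30 is 147.38.0.0/15 -> DIST1
At DIST1: longest match for 147.38.246.30 is 147.38.240.0/20 -> EDGE2
At EDGE2: longest match for 147.38.246.30 is 147.0.0.0/10 -> local delivery

WAN - DIST1 - EDGE2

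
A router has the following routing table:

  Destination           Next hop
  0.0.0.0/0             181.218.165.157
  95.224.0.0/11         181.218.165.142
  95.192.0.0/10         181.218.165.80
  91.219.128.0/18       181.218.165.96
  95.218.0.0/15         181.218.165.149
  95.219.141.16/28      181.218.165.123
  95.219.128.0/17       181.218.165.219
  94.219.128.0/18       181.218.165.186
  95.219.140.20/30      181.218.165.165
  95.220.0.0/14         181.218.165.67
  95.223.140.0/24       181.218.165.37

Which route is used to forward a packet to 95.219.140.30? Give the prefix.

Entries matching 95.219.140.30:
  0.0.0.0/0 (default, matches everything)
  95.192.0.0/10 (95.192.0.0 - 95.255.255.255)
  95.218.0.0/15 (95.218.0.0 - 95.219.255.255)
  95.219.128.0/17 (95.219.128.0 - 95.219.255.255)
Most specific is 95.219.128.0/17.

95.219.128.0/17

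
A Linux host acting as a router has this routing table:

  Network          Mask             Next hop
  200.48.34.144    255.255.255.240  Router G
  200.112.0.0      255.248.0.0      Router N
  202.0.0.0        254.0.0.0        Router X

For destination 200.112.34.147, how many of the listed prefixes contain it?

1

Prefixes containing 200.112.34.147:
  200.112.0.0/13 (200.112.0.0 - 200.119.255.255)
Total matching entries: 1.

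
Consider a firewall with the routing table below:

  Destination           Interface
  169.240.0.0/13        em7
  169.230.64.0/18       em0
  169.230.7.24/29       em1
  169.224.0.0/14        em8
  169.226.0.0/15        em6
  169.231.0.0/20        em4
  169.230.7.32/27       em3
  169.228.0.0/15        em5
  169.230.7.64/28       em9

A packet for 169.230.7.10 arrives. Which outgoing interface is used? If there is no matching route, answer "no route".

No entry's prefix contains 169.230.7.10; there is no default route.

no route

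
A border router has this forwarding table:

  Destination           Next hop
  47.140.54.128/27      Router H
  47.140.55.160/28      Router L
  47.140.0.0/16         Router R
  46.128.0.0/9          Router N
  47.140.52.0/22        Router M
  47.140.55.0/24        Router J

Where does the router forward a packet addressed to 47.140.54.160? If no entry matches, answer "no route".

Routes whose prefix contains 47.140.54.160:
  47.140.0.0/16 (47.140.0.0 - 47.140.255.255) -> Router R
  47.140.52.0/22 (47.140.52.0 - 47.140.55.255) -> Router M
More-specific entries that do NOT match:
  47.140.55.160/28 (47.140.55.160 - 47.140.55.175) does not contain 47.140.54.160
  47.140.54.128/27 (47.140.54.128 - 47.140.54.159) does not contain 47.140.54.160
  47.140.55.0/24 (47.140.55.0 - 47.140.55.255) does not contain 47.140.54.160
Longest matching prefix is /22 -> next hop Router M.

Router M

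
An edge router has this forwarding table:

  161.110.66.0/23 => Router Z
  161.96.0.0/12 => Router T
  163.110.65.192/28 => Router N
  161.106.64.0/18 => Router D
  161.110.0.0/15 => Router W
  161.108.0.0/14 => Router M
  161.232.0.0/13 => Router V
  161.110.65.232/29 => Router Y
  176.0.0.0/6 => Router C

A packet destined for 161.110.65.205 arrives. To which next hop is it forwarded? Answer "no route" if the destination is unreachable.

Router W

Routes whose prefix contains 161.110.65.205:
  161.96.0.0/12 (161.96.0.0 - 161.111.255.255) -> Router T
  161.108.0.0/14 (161.108.0.0 - 161.111.255.255) -> Router M
  161.110.0.0/15 (161.110.0.0 - 161.111.255.255) -> Router W
More-specific entries that do NOT match:
  161.110.65.232/29 (161.110.65.232 - 161.110.65.239) does not contain 161.110.65.205
  163.110.65.192/28 (163.110.65.192 - 163.110.65.207) does not contain 161.110.65.205
  161.110.66.0/23 (161.110.66.0 - 161.110.67.255) does not contain 161.110.65.205
  161.106.64.0/18 (161.106.64.0 - 161.106.127.255) does not contain 161.110.65.205
Longest matching prefix is /15 -> next hop Router W.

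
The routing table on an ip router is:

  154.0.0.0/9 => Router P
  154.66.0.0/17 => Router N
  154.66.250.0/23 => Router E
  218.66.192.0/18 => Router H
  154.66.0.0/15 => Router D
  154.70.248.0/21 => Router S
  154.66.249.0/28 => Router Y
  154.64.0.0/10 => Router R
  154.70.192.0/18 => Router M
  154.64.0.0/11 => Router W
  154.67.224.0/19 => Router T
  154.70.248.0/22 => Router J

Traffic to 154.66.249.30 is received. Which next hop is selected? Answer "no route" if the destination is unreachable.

Router D

Routes whose prefix contains 154.66.249.30:
  154.0.0.0/9 (154.0.0.0 - 154.127.255.255) -> Router P
  154.64.0.0/10 (154.64.0.0 - 154.127.255.255) -> Router R
  154.64.0.0/11 (154.64.0.0 - 154.95.255.255) -> Router W
  154.66.0.0/15 (154.66.0.0 - 154.67.255.255) -> Router D
More-specific entries that do NOT match:
  154.66.249.0/28 (154.66.249.0 - 154.66.249.15) does not contain 154.66.249.30
  154.66.250.0/23 (154.66.250.0 - 154.66.251.255) does not contain 154.66.249.30
  154.70.248.0/22 (154.70.248.0 - 154.70.251.255) does not contain 154.66.249.30
  154.70.248.0/21 (154.70.248.0 - 154.70.255.255) does not contain 154.66.249.30
  154.67.224.0/19 (154.67.224.0 - 154.67.255.255) does not contain 154.66.249.30
  218.66.192.0/18 (218.66.192.0 - 218.66.255.255) does not contain 154.66.249.30
  154.70.192.0/18 (154.70.192.0 - 154.70.255.255) does not contain 154.66.249.30
  154.66.0.0/17 (154.66.0.0 - 154.66.127.255) does not contain 154.66.249.30
Longest matching prefix is /15 -> next hop Router D.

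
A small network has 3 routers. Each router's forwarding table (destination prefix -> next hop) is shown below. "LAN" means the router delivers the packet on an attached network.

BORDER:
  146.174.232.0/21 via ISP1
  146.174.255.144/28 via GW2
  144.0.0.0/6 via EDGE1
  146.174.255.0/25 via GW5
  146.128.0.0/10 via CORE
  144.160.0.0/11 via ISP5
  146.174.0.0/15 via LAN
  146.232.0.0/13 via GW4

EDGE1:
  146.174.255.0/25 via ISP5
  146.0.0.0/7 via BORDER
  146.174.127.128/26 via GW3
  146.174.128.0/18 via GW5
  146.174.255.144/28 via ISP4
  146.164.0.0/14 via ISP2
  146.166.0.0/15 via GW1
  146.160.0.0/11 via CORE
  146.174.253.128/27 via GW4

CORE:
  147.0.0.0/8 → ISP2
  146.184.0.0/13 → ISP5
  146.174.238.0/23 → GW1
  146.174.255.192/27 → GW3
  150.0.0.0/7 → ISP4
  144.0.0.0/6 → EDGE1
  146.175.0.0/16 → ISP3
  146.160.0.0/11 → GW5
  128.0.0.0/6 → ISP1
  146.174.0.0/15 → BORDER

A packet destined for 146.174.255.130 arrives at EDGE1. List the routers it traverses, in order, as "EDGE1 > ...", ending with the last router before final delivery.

At EDGE1: longest match for 146.174.255.130 is 146.160.0.0/11 -> CORE
At CORE: longest match for 146.174.255.130 is 146.174.0.0/15 -> BORDER
At BORDER: longest match for 146.174.255.130 is 146.174.0.0/15 -> LAN

EDGE1 > CORE > BORDER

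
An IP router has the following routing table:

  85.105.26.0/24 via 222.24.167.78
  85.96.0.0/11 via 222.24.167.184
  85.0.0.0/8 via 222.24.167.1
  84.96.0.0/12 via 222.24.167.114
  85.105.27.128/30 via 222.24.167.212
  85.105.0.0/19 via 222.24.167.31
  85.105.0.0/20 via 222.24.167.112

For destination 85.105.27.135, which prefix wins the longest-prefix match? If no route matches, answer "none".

Entries matching 85.105.27.135:
  85.0.0.0/8 (85.0.0.0 - 85.255.255.255)
  85.96.0.0/11 (85.96.0.0 - 85.127.255.255)
  85.105.0.0/19 (85.105.0.0 - 85.105.31.255)
Most specific is 85.105.0.0/19.

85.105.0.0/19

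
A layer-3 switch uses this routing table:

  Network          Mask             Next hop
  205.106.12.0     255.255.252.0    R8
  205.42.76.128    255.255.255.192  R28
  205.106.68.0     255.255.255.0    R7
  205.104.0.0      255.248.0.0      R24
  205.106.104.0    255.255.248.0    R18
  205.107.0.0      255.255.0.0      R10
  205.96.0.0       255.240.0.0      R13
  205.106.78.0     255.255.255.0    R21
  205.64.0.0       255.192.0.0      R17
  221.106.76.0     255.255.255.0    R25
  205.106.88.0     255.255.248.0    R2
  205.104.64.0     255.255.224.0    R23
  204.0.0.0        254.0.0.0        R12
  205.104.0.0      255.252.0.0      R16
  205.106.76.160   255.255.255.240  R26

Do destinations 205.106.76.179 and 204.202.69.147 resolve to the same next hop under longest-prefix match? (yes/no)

205.106.76.179: longest match 205.104.0.0/14 -> R16
204.202.69.147: longest match 204.0.0.0/7 -> R12

no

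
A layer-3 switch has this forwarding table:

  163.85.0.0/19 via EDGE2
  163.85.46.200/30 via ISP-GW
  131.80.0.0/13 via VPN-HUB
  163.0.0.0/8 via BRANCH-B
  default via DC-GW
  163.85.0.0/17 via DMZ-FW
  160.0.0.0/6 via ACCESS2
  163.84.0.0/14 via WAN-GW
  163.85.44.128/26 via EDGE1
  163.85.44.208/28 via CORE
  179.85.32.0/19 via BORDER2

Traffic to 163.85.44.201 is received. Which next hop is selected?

DMZ-FW

Routes whose prefix contains 163.85.44.201:
  0.0.0.0/0 (default, matches everything) -> DC-GW
  160.0.0.0/6 (160.0.0.0 - 163.255.255.255) -> ACCESS2
  163.0.0.0/8 (163.0.0.0 - 163.255.255.255) -> BRANCH-B
  163.84.0.0/14 (163.84.0.0 - 163.87.255.255) -> WAN-GW
  163.85.0.0/17 (163.85.0.0 - 163.85.127.255) -> DMZ-FW
More-specific entries that do NOT match:
  163.85.46.200/30 (163.85.46.200 - 163.85.46.203) does not contain 163.85.44.201
  163.85.44.208/28 (163.85.44.208 - 163.85.44.223) does not contain 163.85.44.201
  163.85.44.128/26 (163.85.44.128 - 163.85.44.191) does not contain 163.85.44.201
  163.85.0.0/19 (163.85.0.0 - 163.85.31.255) does not contain 163.85.44.201
  179.85.32.0/19 (179.85.32.0 - 179.85.63.255) does not contain 163.85.44.201
Longest matching prefix is /17 -> next hop DMZ-FW.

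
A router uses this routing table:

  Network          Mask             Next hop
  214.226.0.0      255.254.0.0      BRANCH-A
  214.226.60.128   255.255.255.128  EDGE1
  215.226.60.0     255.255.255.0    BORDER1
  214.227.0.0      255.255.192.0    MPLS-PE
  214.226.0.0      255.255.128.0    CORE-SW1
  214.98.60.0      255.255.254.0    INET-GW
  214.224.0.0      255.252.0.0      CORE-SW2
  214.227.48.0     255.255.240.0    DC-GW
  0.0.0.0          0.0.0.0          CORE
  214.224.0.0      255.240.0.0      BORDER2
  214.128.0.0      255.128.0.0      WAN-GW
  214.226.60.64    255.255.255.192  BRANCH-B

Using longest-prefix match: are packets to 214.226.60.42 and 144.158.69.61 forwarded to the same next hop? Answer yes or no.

214.226.60.42: longest match 214.226.0.0/17 -> CORE-SW1
144.158.69.61: longest match 0.0.0.0/0 -> CORE

no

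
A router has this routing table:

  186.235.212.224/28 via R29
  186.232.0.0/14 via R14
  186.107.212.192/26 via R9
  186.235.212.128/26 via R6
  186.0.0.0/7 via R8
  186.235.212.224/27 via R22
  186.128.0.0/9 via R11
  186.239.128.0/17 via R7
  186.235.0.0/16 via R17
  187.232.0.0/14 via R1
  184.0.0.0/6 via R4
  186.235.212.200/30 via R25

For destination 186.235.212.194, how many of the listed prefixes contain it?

Prefixes containing 186.235.212.194:
  184.0.0.0/6 (184.0.0.0 - 187.255.255.255)
  186.0.0.0/7 (186.0.0.0 - 187.255.255.255)
  186.128.0.0/9 (186.128.0.0 - 186.255.255.255)
  186.232.0.0/14 (186.232.0.0 - 186.235.255.255)
  186.235.0.0/16 (186.235.0.0 - 186.235.255.255)
Total matching entries: 5.

5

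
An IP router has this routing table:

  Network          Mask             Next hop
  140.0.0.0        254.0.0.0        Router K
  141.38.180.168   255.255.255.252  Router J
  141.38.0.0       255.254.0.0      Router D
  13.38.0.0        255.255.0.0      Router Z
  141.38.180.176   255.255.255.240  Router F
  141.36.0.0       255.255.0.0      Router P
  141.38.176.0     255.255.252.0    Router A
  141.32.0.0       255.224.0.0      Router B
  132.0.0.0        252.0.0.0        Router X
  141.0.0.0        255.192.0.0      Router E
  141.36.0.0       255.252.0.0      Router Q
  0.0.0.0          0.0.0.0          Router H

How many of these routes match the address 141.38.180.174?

Prefixes containing 141.38.180.174:
  0.0.0.0/0 (default, matches everything)
  140.0.0.0/7 (140.0.0.0 - 141.255.255.255)
  141.0.0.0/10 (141.0.0.0 - 141.63.255.255)
  141.32.0.0/11 (141.32.0.0 - 141.63.255.255)
  141.36.0.0/14 (141.36.0.0 - 141.39.255.255)
  141.38.0.0/15 (141.38.0.0 - 141.39.255.255)
Total matching entries: 6.

6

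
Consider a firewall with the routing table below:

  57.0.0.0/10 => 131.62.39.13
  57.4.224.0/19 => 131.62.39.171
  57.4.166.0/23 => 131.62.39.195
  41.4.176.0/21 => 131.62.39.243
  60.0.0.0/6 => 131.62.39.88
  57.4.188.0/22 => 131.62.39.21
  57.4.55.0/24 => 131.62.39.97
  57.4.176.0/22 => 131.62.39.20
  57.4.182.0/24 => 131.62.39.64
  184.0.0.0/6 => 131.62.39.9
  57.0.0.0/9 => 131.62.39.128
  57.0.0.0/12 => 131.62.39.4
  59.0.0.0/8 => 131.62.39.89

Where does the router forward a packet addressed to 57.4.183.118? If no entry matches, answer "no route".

Routes whose prefix contains 57.4.183.118:
  57.0.0.0/9 (57.0.0.0 - 57.127.255.255) -> 131.62.39.128
  57.0.0.0/10 (57.0.0.0 - 57.63.255.255) -> 131.62.39.13
  57.0.0.0/12 (57.0.0.0 - 57.15.255.255) -> 131.62.39.4
More-specific entries that do NOT match:
  57.4.55.0/24 (57.4.55.0 - 57.4.55.255) does not contain 57.4.183.118
  57.4.182.0/24 (57.4.182.0 - 57.4.182.255) does not contain 57.4.183.118
  57.4.166.0/23 (57.4.166.0 - 57.4.167.255) does not contain 57.4.183.118
  57.4.188.0/22 (57.4.188.0 - 57.4.191.255) does not contain 57.4.183.118
  57.4.176.0/22 (57.4.176.0 - 57.4.179.255) does not contain 57.4.183.118
  41.4.176.0/21 (41.4.176.0 - 41.4.183.255) does not contain 57.4.183.118
  57.4.224.0/19 (57.4.224.0 - 57.4.255.255) does not contain 57.4.183.118
Longest matching prefix is /12 -> next hop 131.62.39.4.

131.62.39.4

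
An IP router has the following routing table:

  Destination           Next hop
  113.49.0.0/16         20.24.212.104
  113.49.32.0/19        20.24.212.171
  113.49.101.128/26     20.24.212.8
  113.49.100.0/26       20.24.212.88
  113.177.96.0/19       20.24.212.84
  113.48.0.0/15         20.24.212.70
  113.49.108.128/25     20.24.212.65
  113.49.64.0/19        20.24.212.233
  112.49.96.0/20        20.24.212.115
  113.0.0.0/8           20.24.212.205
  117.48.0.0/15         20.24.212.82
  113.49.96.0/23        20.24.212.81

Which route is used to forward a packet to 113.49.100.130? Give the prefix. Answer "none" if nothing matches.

113.49.0.0/16

Entries matching 113.49.100.130:
  113.0.0.0/8 (113.0.0.0 - 113.255.255.255)
  113.48.0.0/15 (113.48.0.0 - 113.49.255.255)
  113.49.0.0/16 (113.49.0.0 - 113.49.255.255)
Most specific is 113.49.0.0/16.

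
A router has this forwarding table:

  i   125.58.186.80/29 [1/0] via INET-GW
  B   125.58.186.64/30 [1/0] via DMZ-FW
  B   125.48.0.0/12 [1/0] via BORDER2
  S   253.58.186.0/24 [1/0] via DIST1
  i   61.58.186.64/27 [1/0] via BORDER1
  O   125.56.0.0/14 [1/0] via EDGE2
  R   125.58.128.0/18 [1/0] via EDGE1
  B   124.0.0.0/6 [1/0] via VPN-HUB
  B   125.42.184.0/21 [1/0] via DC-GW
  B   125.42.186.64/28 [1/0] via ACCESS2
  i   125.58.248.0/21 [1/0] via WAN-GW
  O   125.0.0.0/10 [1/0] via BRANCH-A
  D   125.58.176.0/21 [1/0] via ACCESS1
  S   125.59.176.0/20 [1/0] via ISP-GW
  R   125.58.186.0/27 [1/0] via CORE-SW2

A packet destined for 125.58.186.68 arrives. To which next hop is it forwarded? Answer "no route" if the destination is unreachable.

Routes whose prefix contains 125.58.186.68:
  124.0.0.0/6 (124.0.0.0 - 127.255.255.255) -> VPN-HUB
  125.0.0.0/10 (125.0.0.0 - 125.63.255.255) -> BRANCH-A
  125.48.0.0/12 (125.48.0.0 - 125.63.255.255) -> BORDER2
  125.56.0.0/14 (125.56.0.0 - 125.59.255.255) -> EDGE2
  125.58.128.0/18 (125.58.128.0 - 125.58.191.255) -> EDGE1
More-specific entries that do NOT match:
  125.58.186.64/30 (125.58.186.64 - 125.58.186.67) does not contain 125.58.186.68
  125.58.186.80/29 (125.58.186.80 - 125.58.186.87) does not contain 125.58.186.68
  125.42.186.64/28 (125.42.186.64 - 125.42.186.79) does not contain 125.58.186.68
  61.58.186.64/27 (61.58.186.64 - 61.58.186.95) does not contain 125.58.186.68
  125.58.186.0/27 (125.58.186.0 - 125.58.186.31) does not contain 125.58.186.68
  253.58.186.0/24 (253.58.186.0 - 253.58.186.255) does not contain 125.58.186.68
  125.42.184.0/21 (125.42.184.0 - 125.42.191.255) does not contain 125.58.186.68
  125.58.248.0/21 (125.58.248.0 - 125.58.255.255) does not contain 125.58.186.68
  125.58.176.0/21 (125.58.176.0 - 125.58.183.255) does not contain 125.58.186.68
  125.59.176.0/20 (125.59.176.0 - 125.59.191.255) does not contain 125.58.186.68
Longest matching prefix is /18 -> next hop EDGE1.

EDGE1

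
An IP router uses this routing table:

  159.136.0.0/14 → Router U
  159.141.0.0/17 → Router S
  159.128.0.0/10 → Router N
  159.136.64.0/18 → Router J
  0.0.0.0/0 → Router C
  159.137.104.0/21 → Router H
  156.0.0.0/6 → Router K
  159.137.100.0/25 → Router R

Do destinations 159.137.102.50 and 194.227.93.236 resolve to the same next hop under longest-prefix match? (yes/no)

no

159.137.102.50: longest match 159.136.0.0/14 -> Router U
194.227.93.236: longest match 0.0.0.0/0 -> Router C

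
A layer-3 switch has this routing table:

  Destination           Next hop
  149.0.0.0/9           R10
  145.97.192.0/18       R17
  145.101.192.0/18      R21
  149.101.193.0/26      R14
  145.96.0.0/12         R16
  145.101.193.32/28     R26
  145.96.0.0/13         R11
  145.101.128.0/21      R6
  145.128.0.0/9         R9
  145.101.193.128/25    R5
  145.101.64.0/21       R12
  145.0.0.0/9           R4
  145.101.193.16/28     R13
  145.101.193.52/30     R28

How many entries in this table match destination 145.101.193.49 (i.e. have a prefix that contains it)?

Prefixes containing 145.101.193.49:
  145.0.0.0/9 (145.0.0.0 - 145.127.255.255)
  145.96.0.0/12 (145.96.0.0 - 145.111.255.255)
  145.96.0.0/13 (145.96.0.0 - 145.103.255.255)
  145.101.192.0/18 (145.101.192.0 - 145.101.255.255)
Total matching entries: 4.

4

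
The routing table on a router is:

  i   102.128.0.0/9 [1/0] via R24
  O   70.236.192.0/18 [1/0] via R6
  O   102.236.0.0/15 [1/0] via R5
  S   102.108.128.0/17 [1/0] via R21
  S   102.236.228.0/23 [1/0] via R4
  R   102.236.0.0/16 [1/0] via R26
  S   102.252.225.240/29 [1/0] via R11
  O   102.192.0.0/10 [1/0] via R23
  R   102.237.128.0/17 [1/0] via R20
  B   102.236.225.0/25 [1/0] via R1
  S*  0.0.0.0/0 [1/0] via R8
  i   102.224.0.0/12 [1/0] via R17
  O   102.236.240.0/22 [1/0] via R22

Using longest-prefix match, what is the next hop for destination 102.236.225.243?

R26

Routes whose prefix contains 102.236.225.243:
  0.0.0.0/0 (default, matches everything) -> R8
  102.128.0.0/9 (102.128.0.0 - 102.255.255.255) -> R24
  102.192.0.0/10 (102.192.0.0 - 102.255.255.255) -> R23
  102.224.0.0/12 (102.224.0.0 - 102.239.255.255) -> R17
  102.236.0.0/15 (102.236.0.0 - 102.237.255.255) -> R5
  102.236.0.0/16 (102.236.0.0 - 102.236.255.255) -> R26
More-specific entries that do NOT match:
  102.252.225.240/29 (102.252.225.240 - 102.252.225.247) does not contain 102.236.225.243
  102.236.225.0/25 (102.236.225.0 - 102.236.225.127) does not contain 102.236.225.243
  102.236.228.0/23 (102.236.228.0 - 102.236.229.255) does not contain 102.236.225.243
  102.236.240.0/22 (102.236.240.0 - 102.236.243.255) does not contain 102.236.225.243
  70.236.192.0/18 (70.236.192.0 - 70.236.255.255) does not contain 102.236.225.243
  102.108.128.0/17 (102.108.128.0 - 102.108.255.255) does not contain 102.236.225.243
  102.237.128.0/17 (102.237.128.0 - 102.237.255.255) does not contain 102.236.225.243
Longest matching prefix is /16 -> next hop R26.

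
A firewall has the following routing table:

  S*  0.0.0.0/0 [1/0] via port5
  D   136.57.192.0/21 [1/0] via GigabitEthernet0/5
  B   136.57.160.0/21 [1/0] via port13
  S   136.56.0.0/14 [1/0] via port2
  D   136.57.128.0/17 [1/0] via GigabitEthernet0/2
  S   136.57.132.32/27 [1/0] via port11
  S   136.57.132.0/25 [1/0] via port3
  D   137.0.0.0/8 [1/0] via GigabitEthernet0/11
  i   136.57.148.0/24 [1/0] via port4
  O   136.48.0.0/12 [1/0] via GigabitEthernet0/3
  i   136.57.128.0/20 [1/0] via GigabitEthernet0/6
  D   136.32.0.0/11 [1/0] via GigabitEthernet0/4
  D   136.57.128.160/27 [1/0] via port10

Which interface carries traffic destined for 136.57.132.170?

Routes whose prefix contains 136.57.132.170:
  0.0.0.0/0 (default, matches everything) -> port5
  136.32.0.0/11 (136.32.0.0 - 136.63.255.255) -> GigabitEthernet0/4
  136.48.0.0/12 (136.48.0.0 - 136.63.255.255) -> GigabitEthernet0/3
  136.56.0.0/14 (136.56.0.0 - 136.59.255.255) -> port2
  136.57.128.0/17 (136.57.128.0 - 136.57.255.255) -> GigabitEthernet0/2
  136.57.128.0/20 (136.57.128.0 - 136.57.143.255) -> GigabitEthernet0/6
More-specific entries that do NOT match:
  136.57.132.32/27 (136.57.132.32 - 136.57.132.63) does not contain 136.57.132.170
  136.57.128.160/27 (136.57.128.160 - 136.57.128.191) does not contain 136.57.132.170
  136.57.132.0/25 (136.57.132.0 - 136.57.132.127) does not contain 136.57.132.170
  136.57.148.0/24 (136.57.148.0 - 136.57.148.255) does not contain 136.57.132.170
  136.57.192.0/21 (136.57.192.0 - 136.57.199.255) does not contain 136.57.132.170
  136.57.160.0/21 (136.57.160.0 - 136.57.167.255) does not contain 136.57.132.170
Longest matching prefix is /20 -> interface GigabitEthernet0/6.

GigabitEthernet0/6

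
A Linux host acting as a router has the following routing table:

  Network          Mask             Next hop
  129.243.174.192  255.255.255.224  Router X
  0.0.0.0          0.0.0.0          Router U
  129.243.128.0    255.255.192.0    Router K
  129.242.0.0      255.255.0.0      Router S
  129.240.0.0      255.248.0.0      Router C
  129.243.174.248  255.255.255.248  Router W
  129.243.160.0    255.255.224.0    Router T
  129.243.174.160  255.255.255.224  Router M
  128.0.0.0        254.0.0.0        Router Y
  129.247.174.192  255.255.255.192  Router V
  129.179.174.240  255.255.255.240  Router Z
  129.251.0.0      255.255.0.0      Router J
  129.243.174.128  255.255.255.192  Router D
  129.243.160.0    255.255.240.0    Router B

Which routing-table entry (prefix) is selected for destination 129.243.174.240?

129.243.160.0/20

Entries matching 129.243.174.240:
  0.0.0.0/0 (default, matches everything)
  128.0.0.0/7 (128.0.0.0 - 129.255.255.255)
  129.240.0.0/13 (129.240.0.0 - 129.247.255.255)
  129.243.128.0/18 (129.243.128.0 - 129.243.191.255)
  129.243.160.0/19 (129.243.160.0 - 129.243.191.255)
  129.243.160.0/20 (129.243.160.0 - 129.243.175.255)
Most specific is 129.243.160.0/20.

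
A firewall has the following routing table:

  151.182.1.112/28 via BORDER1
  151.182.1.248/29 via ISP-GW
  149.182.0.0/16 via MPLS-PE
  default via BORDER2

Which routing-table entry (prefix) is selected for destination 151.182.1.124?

Entries matching 151.182.1.124:
  0.0.0.0/0 (default, matches everything)
  151.182.1.112/28 (151.182.1.112 - 151.182.1.127)
Most specific is 151.182.1.112/28.

151.182.1.112/28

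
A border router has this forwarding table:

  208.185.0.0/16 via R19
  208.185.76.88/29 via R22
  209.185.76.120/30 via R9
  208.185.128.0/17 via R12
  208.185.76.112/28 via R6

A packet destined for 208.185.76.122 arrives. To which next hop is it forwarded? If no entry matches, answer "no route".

Routes whose prefix contains 208.185.76.122:
  208.185.0.0/16 (208.185.0.0 - 208.185.255.255) -> R19
  208.185.76.112/28 (208.185.76.112 - 208.185.76.127) -> R6
More-specific entries that do NOT match:
  209.185.76.120/30 (209.185.76.120 - 209.185.76.123) does not contain 208.185.76.122
  208.185.76.88/29 (208.185.76.88 - 208.185.76.95) does not contain 208.185.76.122
Longest matching prefix is /28 -> next hop R6.

R6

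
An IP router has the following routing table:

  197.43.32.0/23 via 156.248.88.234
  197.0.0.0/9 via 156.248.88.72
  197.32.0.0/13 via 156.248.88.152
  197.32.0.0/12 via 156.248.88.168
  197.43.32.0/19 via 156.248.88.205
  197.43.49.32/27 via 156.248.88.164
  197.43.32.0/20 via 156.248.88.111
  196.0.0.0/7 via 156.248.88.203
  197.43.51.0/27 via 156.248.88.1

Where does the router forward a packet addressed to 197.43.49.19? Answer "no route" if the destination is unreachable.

156.248.88.205

Routes whose prefix contains 197.43.49.19:
  196.0.0.0/7 (196.0.0.0 - 197.255.255.255) -> 156.248.88.203
  197.0.0.0/9 (197.0.0.0 - 197.127.255.255) -> 156.248.88.72
  197.32.0.0/12 (197.32.0.0 - 197.47.255.255) -> 156.248.88.168
  197.43.32.0/19 (197.43.32.0 - 197.43.63.255) -> 156.248.88.205
More-specific entries that do NOT match:
  197.43.49.32/27 (197.43.49.32 - 197.43.49.63) does not contain 197.43.49.19
  197.43.51.0/27 (197.43.51.0 - 197.43.51.31) does not contain 197.43.49.19
  197.43.32.0/23 (197.43.32.0 - 197.43.33.255) does not contain 197.43.49.19
  197.43.32.0/20 (197.43.32.0 - 197.43.47.255) does not contain 197.43.49.19
Longest matching prefix is /19 -> next hop 156.248.88.205.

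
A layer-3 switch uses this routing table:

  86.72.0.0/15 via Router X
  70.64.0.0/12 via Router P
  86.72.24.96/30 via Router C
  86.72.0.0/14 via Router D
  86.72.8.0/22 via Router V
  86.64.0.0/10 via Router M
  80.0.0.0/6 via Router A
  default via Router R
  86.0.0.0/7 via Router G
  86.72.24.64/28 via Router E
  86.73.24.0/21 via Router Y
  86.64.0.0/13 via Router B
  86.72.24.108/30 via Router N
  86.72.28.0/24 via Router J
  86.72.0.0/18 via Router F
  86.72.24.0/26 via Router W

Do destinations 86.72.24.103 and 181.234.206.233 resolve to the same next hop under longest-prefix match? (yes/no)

no

86.72.24.103: longest match 86.72.0.0/18 -> Router F
181.234.206.233: longest match 0.0.0.0/0 -> Router R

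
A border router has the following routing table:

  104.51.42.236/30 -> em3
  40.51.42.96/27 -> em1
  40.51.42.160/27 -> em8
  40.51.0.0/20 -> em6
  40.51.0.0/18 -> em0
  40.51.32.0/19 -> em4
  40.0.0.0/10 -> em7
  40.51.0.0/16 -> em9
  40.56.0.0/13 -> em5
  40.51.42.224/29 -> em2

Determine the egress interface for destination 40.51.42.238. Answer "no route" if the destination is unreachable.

em4

Routes whose prefix contains 40.51.42.238:
  40.0.0.0/10 (40.0.0.0 - 40.63.255.255) -> em7
  40.51.0.0/16 (40.51.0.0 - 40.51.255.255) -> em9
  40.51.0.0/18 (40.51.0.0 - 40.51.63.255) -> em0
  40.51.32.0/19 (40.51.32.0 - 40.51.63.255) -> em4
More-specific entries that do NOT match:
  104.51.42.236/30 (104.51.42.236 - 104.51.42.239) does not contain 40.51.42.238
  40.51.42.224/29 (40.51.42.224 - 40.51.42.231) does not contain 40.51.42.238
  40.51.42.96/27 (40.51.42.96 - 40.51.42.127) does not contain 40.51.42.238
  40.51.42.160/27 (40.51.42.160 - 40.51.42.191) does not contain 40.51.42.238
  40.51.0.0/20 (40.51.0.0 - 40.51.15.255) does not contain 40.51.42.238
Longest matching prefix is /19 -> interface em4.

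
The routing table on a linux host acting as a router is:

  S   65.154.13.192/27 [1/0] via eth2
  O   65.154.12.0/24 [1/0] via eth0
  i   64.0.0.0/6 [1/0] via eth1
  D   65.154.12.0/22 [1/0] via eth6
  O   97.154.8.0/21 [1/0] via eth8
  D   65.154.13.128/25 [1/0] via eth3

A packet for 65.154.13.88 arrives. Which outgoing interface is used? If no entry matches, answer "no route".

eth6

Routes whose prefix contains 65.154.13.88:
  64.0.0.0/6 (64.0.0.0 - 67.255.255.255) -> eth1
  65.154.12.0/22 (65.154.12.0 - 65.154.15.255) -> eth6
More-specific entries that do NOT match:
  65.154.13.192/27 (65.154.13.192 - 65.154.13.223) does not contain 65.154.13.88
  65.154.13.128/25 (65.154.13.128 - 65.154.13.255) does not contain 65.154.13.88
  65.154.12.0/24 (65.154.12.0 - 65.154.12.255) does not contain 65.154.13.88
Longest matching prefix is /22 -> interface eth6.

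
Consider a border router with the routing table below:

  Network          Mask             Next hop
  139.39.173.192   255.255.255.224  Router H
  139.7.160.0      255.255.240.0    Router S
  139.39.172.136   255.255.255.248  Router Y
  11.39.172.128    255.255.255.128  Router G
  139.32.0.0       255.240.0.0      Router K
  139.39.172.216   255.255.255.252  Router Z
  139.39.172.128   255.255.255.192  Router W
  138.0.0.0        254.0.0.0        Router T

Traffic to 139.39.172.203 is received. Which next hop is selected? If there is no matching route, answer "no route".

Router K

Routes whose prefix contains 139.39.172.203:
  138.0.0.0/7 (138.0.0.0 - 139.255.255.255) -> Router T
  139.32.0.0/12 (139.32.0.0 - 139.47.255.255) -> Router K
More-specific entries that do NOT match:
  139.39.172.216/30 (139.39.172.216 - 139.39.172.219) does not contain 139.39.172.203
  139.39.172.136/29 (139.39.172.136 - 139.39.172.143) does not contain 139.39.172.203
  139.39.173.192/27 (139.39.173.192 - 139.39.173.223) does not contain 139.39.172.203
  139.39.172.128/26 (139.39.172.128 - 139.39.172.191) does not contain 139.39.172.203
  11.39.172.128/25 (11.39.172.128 - 11.39.172.255) does not contain 139.39.172.203
  139.7.160.0/20 (139.7.160.0 - 139.7.175.255) does not contain 139.39.172.203
Longest matching prefix is /12 -> next hop Router K.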